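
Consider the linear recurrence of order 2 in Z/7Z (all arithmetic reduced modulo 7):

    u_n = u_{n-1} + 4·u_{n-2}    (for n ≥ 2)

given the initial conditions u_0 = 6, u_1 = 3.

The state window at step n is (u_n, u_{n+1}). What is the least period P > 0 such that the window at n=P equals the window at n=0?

48

n=0: window = (6, 3)
n=1: window = (3, 6)
n=2: window = (6, 4)
n=3: window = (4, 0)
n=4: window = (0, 2)
n=5: window = (2, 2)
n=6: window = (2, 3)
n=7: window = (3, 4)
n=8: window = (4, 2)
n=9: window = (2, 4)
n=10: window = (4, 5)
n=11: window = (5, 0)
n=12: window = (0, 6)
n=13: window = (6, 6)
n=14: window = (6, 2)
n=15: window = (2, 5)
n=16: window = (5, 6)
n=17: window = (6, 5)
n=18: window = (5, 1)
n=19: window = (1, 0)
n=20: window = (0, 4)
n=21: window = (4, 4)
n=22: window = (4, 6)
n=23: window = (6, 1)
n=24: window = (1, 4)
n=25: window = (4, 1)
n=26: window = (1, 3)
n=27: window = (3, 0)
n=28: window = (0, 5)
n=29: window = (5, 5)
n=30: window = (5, 4)
n=31: window = (4, 3)
n=32: window = (3, 5)
n=33: window = (5, 3)
n=34: window = (3, 2)
n=35: window = (2, 0)
n=36: window = (0, 1)
n=37: window = (1, 1)
n=38: window = (1, 5)
n=39: window = (5, 2)
n=40: window = (2, 1)
…
n=46: window = (3, 1)
n=47: window = (1, 6)
n=48: window = (6, 3)
window at n=48 equals window at n=0 → period = 48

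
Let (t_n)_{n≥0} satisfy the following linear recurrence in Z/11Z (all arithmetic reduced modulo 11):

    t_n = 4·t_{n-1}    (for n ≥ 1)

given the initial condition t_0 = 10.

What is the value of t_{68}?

t_1 = 4·10 = 7
t_2 = 4·7 = 6
t_3 = 4·6 = 2
t_4 = 4·2 = 8
t_5 = 4·8 = 10
(t_5) = (10) = (t_0), so the sequence has period 5.
68 ≡ 3 (mod 5), hence t_68 = t_3 = 2.

2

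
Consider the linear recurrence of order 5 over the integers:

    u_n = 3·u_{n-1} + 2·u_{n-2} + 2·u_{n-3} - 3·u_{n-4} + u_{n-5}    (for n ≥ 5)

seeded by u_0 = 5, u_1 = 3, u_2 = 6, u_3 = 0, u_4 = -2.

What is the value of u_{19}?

-180277512

u_5 = 3·-2 + 2·0 + 2·6 + -3·3 + 1·5 = 2
u_6 = 3·2 + 2·-2 + 2·0 + -3·6 + 1·3 = -13
u_7 = 3·-13 + 2·2 + 2·-2 + -3·0 + 1·6 = -33
u_8 = 3·-33 + 2·-13 + 2·2 + -3·-2 + 1·0 = -115
u_9 = 3·-115 + 2·-33 + 2·-13 + -3·2 + 1·-2 = -445
u_10 = 3·-445 + 2·-115 + 2·-33 + -3·-13 + 1·2 = -1590
u_11 = 3·-1590 + 2·-445 + 2·-115 + -3·-33 + 1·-13 = -5804
u_12 = 3·-5804 + 2·-1590 + 2·-445 + -3·-115 + 1·-33 = -21170
u_13 = 3·-21170 + 2·-5804 + 2·-1590 + -3·-445 + 1·-115 = -77078
u_14 = 3·-77078 + 2·-21170 + 2·-5804 + -3·-1590 + 1·-445 = -280857
u_15 = 3·-280857 + 2·-77078 + 2·-21170 + -3·-5804 + 1·-1590 = -1023245
u_16 = 3·-1023245 + 2·-280857 + 2·-77078 + -3·-21170 + 1·-5804 = -3727899
u_17 = 3·-3727899 + 2·-1023245 + 2·-280857 + -3·-77078 + 1·-21170 = -13581837
u_18 = 3·-13581837 + 2·-3727899 + 2·-1023245 + -3·-280857 + 1·-77078 = -49482306
u_19 = 3·-49482306 + 2·-13581837 + 2·-3727899 + -3·-1023245 + 1·-280857 = -180277512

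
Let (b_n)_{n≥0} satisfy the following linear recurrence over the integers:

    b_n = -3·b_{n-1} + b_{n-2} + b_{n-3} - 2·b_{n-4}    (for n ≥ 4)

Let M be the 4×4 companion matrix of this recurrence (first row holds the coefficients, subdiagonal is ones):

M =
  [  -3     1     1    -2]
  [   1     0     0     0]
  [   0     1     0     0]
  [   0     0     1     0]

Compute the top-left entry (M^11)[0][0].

-313416

(M^11)[0][0] is the top entry after applying M 11 times to the unit state (1, 0, 0, 0). Equivalently it is h_{14} for the auxiliary sequence (h_n) obeying the same recurrence with h_3 = 1 and h_i = 0 for 0 ≤ i < 3:
h_4 = -3·1 + 1·0 + 1·0 + -2·0 = -3
h_5 = -3·-3 + 1·1 + 1·0 + -2·0 = 10
h_6 = -3·10 + 1·-3 + 1·1 + -2·0 = -32
h_7 = -3·-32 + 1·10 + 1·-3 + -2·1 = 101
h_8 = -3·101 + 1·-32 + 1·10 + -2·-3 = -319
h_9 = -3·-319 + 1·101 + 1·-32 + -2·10 = 1006
h_10 = -3·1006 + 1·-319 + 1·101 + -2·-32 = -3172
h_11 = -3·-3172 + 1·1006 + 1·-319 + -2·101 = 10001
h_12 = -3·10001 + 1·-3172 + 1·1006 + -2·-319 = -31531
h_13 = -3·-31531 + 1·10001 + 1·-3172 + -2·1006 = 99410
h_14 = -3·99410 + 1·-31531 + 1·10001 + -2·-3172 = -313416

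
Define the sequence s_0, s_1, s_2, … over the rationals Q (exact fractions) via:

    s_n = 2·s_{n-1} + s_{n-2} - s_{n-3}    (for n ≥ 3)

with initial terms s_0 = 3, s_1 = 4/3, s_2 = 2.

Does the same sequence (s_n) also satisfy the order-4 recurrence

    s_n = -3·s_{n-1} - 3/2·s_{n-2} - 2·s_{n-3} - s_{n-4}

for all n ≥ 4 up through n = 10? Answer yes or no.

no

Terms s_0..s_10: 3, 4/3, 2, 7/3, 16/3, 11, 25, 167/3, 376/3, 844/3, 1897/3
n=4: candidate gives -47/3, actual s_4 = 16/3 ✗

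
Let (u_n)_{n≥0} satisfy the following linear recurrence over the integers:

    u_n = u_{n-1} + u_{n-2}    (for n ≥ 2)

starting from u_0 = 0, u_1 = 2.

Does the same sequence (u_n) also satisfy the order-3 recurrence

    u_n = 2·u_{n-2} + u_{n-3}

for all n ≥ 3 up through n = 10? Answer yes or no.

yes

Terms u_0..u_10: 0, 2, 2, 4, 6, 10, 16, 26, 42, 68, 110
n=3: candidate gives 4, actual u_3 = 4 ✓
n=4: candidate gives 6, actual u_4 = 6 ✓
n=5: candidate gives 10, actual u_5 = 10 ✓
n=6: candidate gives 16, actual u_6 = 16 ✓
n=7: candidate gives 26, actual u_7 = 26 ✓
n=8: candidate gives 42, actual u_8 = 42 ✓
n=9: candidate gives 68, actual u_9 = 68 ✓
n=10: candidate gives 110, actual u_10 = 110 ✓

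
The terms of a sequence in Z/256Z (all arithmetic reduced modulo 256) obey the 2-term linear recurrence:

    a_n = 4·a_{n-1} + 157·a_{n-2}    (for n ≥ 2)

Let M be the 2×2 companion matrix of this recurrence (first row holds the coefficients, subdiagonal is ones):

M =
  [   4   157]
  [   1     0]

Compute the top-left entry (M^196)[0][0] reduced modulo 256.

(M^196)[0][0] is the top entry after applying M 196 times to the unit state (1, 0). Equivalently it is h_{197} for the auxiliary sequence (h_n) obeying the same recurrence with h_1 = 1 and h_i = 0 for 0 ≤ i < 1:
h_2 = 4·1 + 157·0 = 4
h_3 = 4·4 + 157·1 = 173
h_4 = 4·173 + 157·4 = 40
h_5 = 4·40 + 157·173 = 185
h_6 = 4·185 + 157·40 = 108
h_7 = 4·108 + 157·185 = 37
Continuing the recurrence:
  h_8 = 208;  h_9 = 241;  h_10 = 84;  h_11 = 29;  h_12 = 248;  h_13 = 169
  h_14 = 188;  h_15 = 149;  h_16 = 160;  h_17 = 225;  h_18 = 164;  h_19 = 141
  h_20 = 200;  h_21 = 153;  h_22 = 12;  h_23 = 5;  h_24 = 112;  h_25 = 209
  h_26 = 244;  h_27 = 253;  h_28 = 152;  h_29 = 137;  h_30 = 92;  h_31 = 117
  h_32 = 64;  h_33 = 193;  h_34 = 68;  h_35 = 109;  h_36 = 104;  h_37 = 121
  h_38 = 172;  h_39 = 229;  h_40 = 16;  h_41 = 177;  h_42 = 148;  h_43 = 221
  h_44 = 56;  h_45 = 105;  h_46 = 252;  h_47 = 85;  h_48 = 224;  h_49 = 161
  h_50 = 228;  h_51 = 77;  h_52 = 8;  h_53 = 89;  h_54 = 76;  h_55 = 197
  h_56 = 176;  h_57 = 145;  h_58 = 52;  h_59 = 189;  h_60 = 216;  h_61 = 73
  h_62 = 156;  h_63 = 53;  h_64 = 128;  h_65 = 129;  h_66 = 132;  h_67 = 45
  h_68 = 168;  h_69 = 57;  h_70 = 236;  h_71 = 165;  h_72 = 80;  h_73 = 113
  h_74 = 212;  h_75 = 157;  h_76 = 120;  h_77 = 41;  h_78 = 60;  h_79 = 21
  h_80 = 32;  h_81 = 97;  h_82 = 36;  h_83 = 13;  h_84 = 72;  h_85 = 25
  h_86 = 140;  h_87 = 133;  h_88 = 240;  h_89 = 81;  h_90 = 116;  h_91 = 125
  h_92 = 24;  h_93 = 9;  h_94 = 220;  h_95 = 245;  h_96 = 192;  h_97 = 65
  h_98 = 196;  h_99 = 237;  h_100 = 232;  h_101 = 249;  h_102 = 44;  h_103 = 101
  h_104 = 144;  h_105 = 49;  h_106 = 20;  h_107 = 93;  h_108 = 184;  h_109 = 233
  h_110 = 124;  h_111 = 213;  h_112 = 96;  h_113 = 33;  h_114 = 100;  h_115 = 205
  h_116 = 136;  h_117 = 217;  h_118 = 204;  h_119 = 69;  h_120 = 48;  h_121 = 17
  h_122 = 180;  h_123 = 61;  h_124 = 88;  h_125 = 201;  h_126 = 28;  h_127 = 181
  h_128 = 0;  h_129 = 1;  h_130 = 4;  h_131 = 173;  h_132 = 40;  h_133 = 185
  h_134 = 108;  h_135 = 37;  h_136 = 208;  h_137 = 241;  h_138 = 84;  h_139 = 29
  h_140 = 248;  h_141 = 169;  h_142 = 188;  h_143 = 149;  h_144 = 160;  h_145 = 225
  h_146 = 164;  h_147 = 141;  h_148 = 200;  h_149 = 153;  h_150 = 12;  h_151 = 5
  h_152 = 112;  h_153 = 209;  h_154 = 244;  h_155 = 253;  h_156 = 152;  h_157 = 137
  h_158 = 92;  h_159 = 117;  h_160 = 64;  h_161 = 193;  h_162 = 68;  h_163 = 109
  h_164 = 104;  h_165 = 121;  h_166 = 172;  h_167 = 229;  h_168 = 16;  h_169 = 177
  h_170 = 148;  h_171 = 221;  h_172 = 56;  h_173 = 105;  h_174 = 252;  h_175 = 85
  h_176 = 224;  h_177 = 161;  h_178 = 228;  h_179 = 77;  h_180 = 8;  h_181 = 89
  h_182 = 76;  h_183 = 197;  h_184 = 176;  h_185 = 145;  h_186 = 52;  h_187 = 189
  h_188 = 216;  h_189 = 73;  h_190 = 156;  h_191 = 53;  h_192 = 128;  h_193 = 129
  h_194 = 132;  h_195 = 45
h_196 = 4·45 + 157·132 = 168
h_197 = 4·168 + 157·45 = 57

57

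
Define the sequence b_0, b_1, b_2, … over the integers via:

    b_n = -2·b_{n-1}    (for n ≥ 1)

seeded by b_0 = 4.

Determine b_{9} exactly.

b_1 = -2·4 = -8
b_2 = -2·-8 = 16
b_3 = -2·16 = -32
b_4 = -2·-32 = 64
b_5 = -2·64 = -128
b_6 = -2·-128 = 256
b_7 = -2·256 = -512
b_8 = -2·-512 = 1024
b_9 = -2·1024 = -2048

-2048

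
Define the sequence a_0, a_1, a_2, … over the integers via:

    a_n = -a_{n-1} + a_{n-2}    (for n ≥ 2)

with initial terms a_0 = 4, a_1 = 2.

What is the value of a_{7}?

-6

a_2 = -1·2 + 1·4 = 2
a_3 = -1·2 + 1·2 = 0
a_4 = -1·0 + 1·2 = 2
a_5 = -1·2 + 1·0 = -2
a_6 = -1·-2 + 1·2 = 4
a_7 = -1·4 + 1·-2 = -6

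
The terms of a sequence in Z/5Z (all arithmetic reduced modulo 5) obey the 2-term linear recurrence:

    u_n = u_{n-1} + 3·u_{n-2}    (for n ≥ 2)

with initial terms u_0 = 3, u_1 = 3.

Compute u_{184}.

u_2 = 1·3 + 3·3 = 2
u_3 = 1·2 + 3·3 = 1
u_4 = 1·1 + 3·2 = 2
u_5 = 1·2 + 3·1 = 0
u_6 = 1·0 + 3·2 = 1
u_7 = 1·1 + 3·0 = 1
u_8 = 1·1 + 3·1 = 4
u_9 = 1·4 + 3·1 = 2
u_10 = 1·2 + 3·4 = 4
u_11 = 1·4 + 3·2 = 0
u_12 = 1·0 + 3·4 = 2
u_13 = 1·2 + 3·0 = 2
u_14 = 1·2 + 3·2 = 3
u_15 = 1·3 + 3·2 = 4
u_16 = 1·4 + 3·3 = 3
u_17 = 1·3 + 3·4 = 0
u_18 = 1·0 + 3·3 = 4
u_19 = 1·4 + 3·0 = 4
u_20 = 1·4 + 3·4 = 1
u_21 = 1·1 + 3·4 = 3
u_22 = 1·3 + 3·1 = 1
u_23 = 1·1 + 3·3 = 0
u_24 = 1·0 + 3·1 = 3
u_25 = 1·3 + 3·0 = 3
(u_24, u_25) = (3, 3) = (u_0, u_1), so the sequence has period 24.
184 ≡ 16 (mod 24), hence u_184 = u_16 = 3.

3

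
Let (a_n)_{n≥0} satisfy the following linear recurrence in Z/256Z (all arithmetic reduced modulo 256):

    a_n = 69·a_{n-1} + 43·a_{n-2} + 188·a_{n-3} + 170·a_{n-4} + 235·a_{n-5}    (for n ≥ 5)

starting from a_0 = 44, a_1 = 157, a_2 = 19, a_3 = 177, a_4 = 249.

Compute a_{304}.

74

a_5 = 69·249 + 43·177 + 188·19 + 170·157 + 235·44 = 114
a_6 = 69·114 + 43·249 + 188·177 + 170·19 + 235·157 = 70
a_7 = 69·70 + 43·114 + 188·249 + 170·177 + 235·19 = 219
a_8 = 69·219 + 43·70 + 188·114 + 170·249 + 235·177 = 86
a_9 = 69·86 + 43·219 + 188·70 + 170·114 + 235·249 = 166
a_10 = 69·166 + 43·86 + 188·219 + 170·70 + 235·114 = 38
Continuing the recurrence:
  a_11 = 248;  a_12 = 71;  a_13 = 225;  a_14 = 80;  a_15 = 17;  a_16 = 15
  a_17 = 61;  a_18 = 29;  a_19 = 206;  a_20 = 194;  a_21 = 119;  a_22 = 50
  a_23 = 90;  a_24 = 250;  a_25 = 84;  a_26 = 43;  a_27 = 245;  a_28 = 148
  a_29 = 229;  a_30 = 43;  a_31 = 233;  a_32 = 97;  a_33 = 202;  a_34 = 158
  a_35 = 243;  a_36 = 174;  a_37 = 238;  a_38 = 46;  a_39 = 144;  a_40 = 239
  a_41 = 41;  a_42 = 248;  a_43 = 25;  a_44 = 103;  a_45 = 181;  a_46 = 197
  a_47 = 102;  a_48 = 218;  a_49 = 79;  a_50 = 202;  a_51 = 98;  a_52 = 194
  a_53 = 172;  a_54 = 147;  a_55 = 125;  a_56 = 124;  a_57 = 173;  a_58 = 195
  a_59 = 161;  a_60 = 73;  a_61 = 162;  a_62 = 118;  a_63 = 139;  a_64 = 134
  a_65 = 182;  a_66 = 182;  a_67 = 168;  a_68 = 23;  a_69 = 241;  a_70 = 32
  a_71 = 161;  a_72 = 63;  a_73 = 173;  a_74 = 237;  a_75 = 126;  a_76 = 114
  a_77 = 167;  a_78 = 226;  a_79 = 234;  a_80 = 10;  a_81 = 132;  a_82 = 123
  a_83 = 133;  a_84 = 228;  a_85 = 245;  a_86 = 219;  a_87 = 217;  a_88 = 177
  a_89 = 250;  a_90 = 206;  a_91 = 163;  a_92 = 222;  a_93 = 254;  a_94 = 190
  a_95 = 64;  a_96 = 191;  a_97 = 57;  a_98 = 200;  a_99 = 169;  a_100 = 151
  a_101 = 37;  a_102 = 149;  a_103 = 22;  a_104 = 138;  a_105 = 127;  a_106 = 122
  a_107 = 242;  a_108 = 210;  a_109 = 220;  a_110 = 227;  a_111 = 13;  a_112 = 204
  a_113 = 189;  a_114 = 115;  a_115 = 145;  a_116 = 153;  a_117 = 210;  a_118 = 166
  a_119 = 59;  a_120 = 182;  a_121 = 198;  a_122 = 70;  a_123 = 88;  a_124 = 231
  a_125 = 1;  a_126 = 240;  a_127 = 49;  a_128 = 111;  a_129 = 29;  a_130 = 189
  a_131 = 46;  a_132 = 34;  a_133 = 215;  a_134 = 146;  a_135 = 122;  a_136 = 26
  a_137 = 180;  a_138 = 203;  a_139 = 21;  a_140 = 52;  a_141 = 5;  a_142 = 139
  a_143 = 201;  a_144 = 1;  a_145 = 42;  a_146 = 254;  a_147 = 83;  a_148 = 14
  a_149 = 14;  a_150 = 78;  a_151 = 240;  a_152 = 143;  a_153 = 73;  a_154 = 152
  a_155 = 57;  a_156 = 199;  a_157 = 149;  a_158 = 101;  a_159 = 198;  a_160 = 58
  a_161 = 175;  a_162 = 42;  a_163 = 130;  a_164 = 226;  a_165 = 12;  a_166 = 51
  a_167 = 157;  a_168 = 28;  a_169 = 205;  a_170 = 35;  a_171 = 129;  a_172 = 233
  a_173 = 2;  a_174 = 214;  a_175 = 235;  a_176 = 230;  a_177 = 214;  a_178 = 214
  a_179 = 8;  a_180 = 183;  a_181 = 17;  a_182 = 192;  a_183 = 193;  a_184 = 159
  a_185 = 141;  a_186 = 141;  a_187 = 222;  a_188 = 210;  a_189 = 7;  a_190 = 66
  a_191 = 10;  a_192 = 42;  a_193 = 228;  a_194 = 27;  a_195 = 165;  a_196 = 132
  a_197 = 21;  a_198 = 59;  a_199 = 185;  a_200 = 81;  a_201 = 90;  a_202 = 46
  a_203 = 3;  a_204 = 62;  a_205 = 30;  a_206 = 222;  a_207 = 160;  a_208 = 95
  a_209 = 89;  a_210 = 104;  a_211 = 201;  a_212 = 247;  a_213 = 5;  a_214 = 53
  a_215 = 118;  a_216 = 234;  a_217 = 223;  a_218 = 218;  a_219 = 18;  a_220 = 242
  a_221 = 60;  a_222 = 131;  a_223 = 45;  a_224 = 108;  a_225 = 221;  a_226 = 211
  a_227 = 113;  a_228 = 57;  a_229 = 50;  a_230 = 6;  a_231 = 155;  a_232 = 22
  a_233 = 230;  a_234 = 102;  a_235 = 184;  a_236 = 135;  a_237 = 33;  a_238 = 144
  a_239 = 81;  a_240 = 207;  a_241 = 253;  a_242 = 93;  a_243 = 142;  a_244 = 130
  a_245 = 55;  a_246 = 242;  a_247 = 154;  a_248 = 58;  a_249 = 20;  a_250 = 107
  a_251 = 53;  a_252 = 212;  a_253 = 37;  a_254 = 235;  a_255 = 169;  a_256 = 161
  a_257 = 138;  a_258 = 94;  a_259 = 179;  a_260 = 110;  a_261 = 46;  a_262 = 110
  a_263 = 80;  a_264 = 47;  a_265 = 105;  a_266 = 56;  a_267 = 89;  a_268 = 39
  a_269 = 117;  a_270 = 5;  a_271 = 38;  a_272 = 154;  a_273 = 15;  a_274 = 138
  a_275 = 162;  a_276 = 2;  a_277 = 108;  a_278 = 211;  a_279 = 189;  a_280 = 188
  a_281 = 237;  a_282 = 131;  a_283 = 97;  a_284 = 137;  a_285 = 98;  a_286 = 54
  a_287 = 75;  a_288 = 70;  a_289 = 246;  a_290 = 246;  a_291 = 104;  a_292 = 87
  a_293 = 49;  a_294 = 96;  a_295 = 225;  a_296 = 255;  a_297 = 109;  a_298 = 45
  a_299 = 62;  a_300 = 50;  a_301 = 103;  a_302 = 162
a_303 = 69·162 + 43·103 + 188·50 + 170·62 + 235·45 = 42
a_304 = 69·42 + 43·162 + 188·103 + 170·50 + 235·62 = 74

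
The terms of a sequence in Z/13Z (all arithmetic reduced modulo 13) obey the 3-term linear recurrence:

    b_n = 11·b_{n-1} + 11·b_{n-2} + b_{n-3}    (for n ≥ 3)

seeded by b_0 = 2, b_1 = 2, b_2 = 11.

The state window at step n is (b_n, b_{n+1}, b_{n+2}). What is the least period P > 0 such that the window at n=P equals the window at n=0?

168

n=0: window = (2, 2, 11)
n=1: window = (2, 11, 2)
n=2: window = (11, 2, 2)
n=3: window = (2, 2, 3)
n=4: window = (2, 3, 5)
n=5: window = (3, 5, 12)
n=6: window = (5, 12, 8)
n=7: window = (12, 8, 4)
n=8: window = (8, 4, 1)
n=9: window = (4, 1, 11)
n=10: window = (1, 11, 6)
n=11: window = (11, 6, 6)
n=12: window = (6, 6, 0)
n=13: window = (6, 0, 7)
n=14: window = (0, 7, 5)
n=15: window = (7, 5, 2)
n=16: window = (5, 2, 6)
n=17: window = (2, 6, 2)
n=18: window = (6, 2, 12)
n=19: window = (2, 12, 4)
n=20: window = (12, 4, 9)
n=21: window = (4, 9, 12)
n=22: window = (9, 12, 1)
n=23: window = (12, 1, 9)
n=24: window = (1, 9, 5)
n=25: window = (9, 5, 12)
n=26: window = (5, 12, 1)
n=27: window = (12, 1, 5)
n=28: window = (1, 5, 0)
n=29: window = (5, 0, 4)
n=30: window = (0, 4, 10)
n=31: window = (4, 10, 11)
n=32: window = (10, 11, 1)
n=33: window = (11, 1, 12)
n=34: window = (1, 12, 11)
n=35: window = (12, 11, 7)
n=36: window = (11, 7, 2)
n=37: window = (7, 2, 6)
n=38: window = (2, 6, 4)
n=39: window = (6, 4, 8)
n=40: window = (4, 8, 8)
…
n=166: window = (5, 6, 2)
n=167: window = (6, 2, 2)
n=168: window = (2, 2, 11)
window at n=168 equals window at n=0 → period = 168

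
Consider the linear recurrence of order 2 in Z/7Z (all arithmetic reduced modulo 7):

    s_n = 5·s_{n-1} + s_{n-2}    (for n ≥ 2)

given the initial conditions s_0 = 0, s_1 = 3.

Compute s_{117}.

1

s_2 = 5·3 + 1·0 = 1
s_3 = 5·1 + 1·3 = 1
s_4 = 5·1 + 1·1 = 6
s_5 = 5·6 + 1·1 = 3
s_6 = 5·3 + 1·6 = 0
s_7 = 5·0 + 1·3 = 3
(s_6, s_7) = (0, 3) = (s_0, s_1), so the sequence has period 6.
117 ≡ 3 (mod 6), hence s_117 = s_3 = 1.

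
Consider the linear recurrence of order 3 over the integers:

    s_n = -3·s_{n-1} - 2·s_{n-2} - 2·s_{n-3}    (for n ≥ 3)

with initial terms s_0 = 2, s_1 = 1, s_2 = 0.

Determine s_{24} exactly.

1514209560

s_3 = -3·0 + -2·1 + -2·2 = -6
s_4 = -3·-6 + -2·0 + -2·1 = 16
s_5 = -3·16 + -2·-6 + -2·0 = -36
s_6 = -3·-36 + -2·16 + -2·-6 = 88
s_7 = -3·88 + -2·-36 + -2·16 = -224
s_8 = -3·-224 + -2·88 + -2·-36 = 568
s_9 = -3·568 + -2·-224 + -2·88 = -1432
s_10 = -3·-1432 + -2·568 + -2·-224 = 3608
s_11 = -3·3608 + -2·-1432 + -2·568 = -9096
s_12 = -3·-9096 + -2·3608 + -2·-1432 = 22936
s_13 = -3·22936 + -2·-9096 + -2·3608 = -57832
s_14 = -3·-57832 + -2·22936 + -2·-9096 = 145816
s_15 = -3·145816 + -2·-57832 + -2·22936 = -367656
s_16 = -3·-367656 + -2·145816 + -2·-57832 = 927000
s_17 = -3·927000 + -2·-367656 + -2·145816 = -2337320
s_18 = -3·-2337320 + -2·927000 + -2·-367656 = 5893272
s_19 = -3·5893272 + -2·-2337320 + -2·927000 = -14859176
s_20 = -3·-14859176 + -2·5893272 + -2·-2337320 = 37465624
s_21 = -3·37465624 + -2·-14859176 + -2·5893272 = -94465064
s_22 = -3·-94465064 + -2·37465624 + -2·-14859176 = 238182296
s_23 = -3·238182296 + -2·-94465064 + -2·37465624 = -600548008
s_24 = -3·-600548008 + -2·238182296 + -2·-94465064 = 1514209560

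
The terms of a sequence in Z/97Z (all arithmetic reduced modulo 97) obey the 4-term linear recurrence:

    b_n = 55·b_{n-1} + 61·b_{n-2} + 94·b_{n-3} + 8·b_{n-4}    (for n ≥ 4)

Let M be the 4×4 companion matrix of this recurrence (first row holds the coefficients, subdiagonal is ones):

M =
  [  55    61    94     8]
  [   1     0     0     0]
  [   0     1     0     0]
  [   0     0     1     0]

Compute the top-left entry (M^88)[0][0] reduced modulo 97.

(M^88)[0][0] is the top entry after applying M 88 times to the unit state (1, 0, 0, 0). Equivalently it is h_{91} for the auxiliary sequence (h_n) obeying the same recurrence with h_3 = 1 and h_i = 0 for 0 ≤ i < 3:
h_4 = 55·1 + 61·0 + 94·0 + 8·0 = 55
h_5 = 55·55 + 61·1 + 94·0 + 8·0 = 79
h_6 = 55·79 + 61·55 + 94·1 + 8·0 = 34
h_7 = 55·34 + 61·79 + 94·55 + 8·1 = 33
h_8 = 55·33 + 61·34 + 94·79 + 8·55 = 18
h_9 = 55·18 + 61·33 + 94·34 + 8·79 = 41
h_10 = 55·41 + 61·18 + 94·33 + 8·34 = 34
h_11 = 55·34 + 61·41 + 94·18 + 8·33 = 22
h_12 = 55·22 + 61·34 + 94·41 + 8·18 = 7
h_13 = 55·7 + 61·22 + 94·34 + 8·41 = 13
h_14 = 55·13 + 61·7 + 94·22 + 8·34 = 87
h_15 = 55·87 + 61·13 + 94·7 + 8·22 = 10
h_16 = 55·10 + 61·87 + 94·13 + 8·7 = 54
h_17 = 55·54 + 61·10 + 94·87 + 8·13 = 28
h_18 = 55·28 + 61·54 + 94·10 + 8·87 = 68
h_19 = 55·68 + 61·28 + 94·54 + 8·10 = 31
h_20 = 55·31 + 61·68 + 94·28 + 8·54 = 90
h_21 = 55·90 + 61·31 + 94·68 + 8·28 = 71
h_22 = 55·71 + 61·90 + 94·31 + 8·68 = 49
h_23 = 55·49 + 61·71 + 94·90 + 8·31 = 20
h_24 = 55·20 + 61·49 + 94·71 + 8·90 = 37
h_25 = 55·37 + 61·20 + 94·49 + 8·71 = 87
h_26 = 55·87 + 61·37 + 94·20 + 8·49 = 2
h_27 = 55·2 + 61·87 + 94·37 + 8·20 = 34
h_28 = 55·34 + 61·2 + 94·87 + 8·37 = 87
h_29 = 55·87 + 61·34 + 94·2 + 8·87 = 80
h_30 = 55·80 + 61·87 + 94·34 + 8·2 = 18
h_31 = 55·18 + 61·80 + 94·87 + 8·34 = 61
h_32 = 55·61 + 61·18 + 94·80 + 8·87 = 59
h_33 = 55·59 + 61·61 + 94·18 + 8·80 = 83
h_34 = 55·83 + 61·59 + 94·61 + 8·18 = 74
h_35 = 55·74 + 61·83 + 94·59 + 8·61 = 35
h_36 = 55·35 + 61·74 + 94·83 + 8·59 = 66
h_37 = 55·66 + 61·35 + 94·74 + 8·83 = 96
h_38 = 55·96 + 61·66 + 94·35 + 8·74 = 93
h_39 = 55·93 + 61·96 + 94·66 + 8·35 = 92
h_40 = 55·92 + 61·93 + 94·96 + 8·66 = 12
h_41 = 55·12 + 61·92 + 94·93 + 8·96 = 68
h_42 = 55·68 + 61·12 + 94·92 + 8·93 = 90
h_43 = 55·90 + 61·68 + 94·12 + 8·92 = 1
h_44 = 55·1 + 61·90 + 94·68 + 8·12 = 5
h_45 = 55·5 + 61·1 + 94·90 + 8·68 = 28
h_46 = 55·28 + 61·5 + 94·1 + 8·90 = 40
h_47 = 55·40 + 61·28 + 94·5 + 8·1 = 21
h_48 = 55·21 + 61·40 + 94·28 + 8·5 = 59
h_49 = 55·59 + 61·21 + 94·40 + 8·28 = 71
h_50 = 55·71 + 61·59 + 94·21 + 8·40 = 1
h_51 = 55·1 + 61·71 + 94·59 + 8·21 = 12
h_52 = 55·12 + 61·1 + 94·71 + 8·59 = 10
h_53 = 55·10 + 61·12 + 94·1 + 8·71 = 4
h_54 = 55·4 + 61·10 + 94·12 + 8·1 = 26
h_55 = 55·26 + 61·4 + 94·10 + 8·12 = 91
h_56 = 55·91 + 61·26 + 94·4 + 8·10 = 63
h_57 = 55·63 + 61·91 + 94·26 + 8·4 = 46
h_58 = 55·46 + 61·63 + 94·91 + 8·26 = 3
h_59 = 55·3 + 61·46 + 94·63 + 8·91 = 18
h_60 = 55·18 + 61·3 + 94·46 + 8·63 = 84
h_61 = 55·84 + 61·18 + 94·3 + 8·46 = 63
h_62 = 55·63 + 61·84 + 94·18 + 8·3 = 23
h_63 = 55·23 + 61·63 + 94·84 + 8·18 = 53
h_64 = 55·53 + 61·23 + 94·63 + 8·84 = 48
h_65 = 55·48 + 61·53 + 94·23 + 8·63 = 3
h_66 = 55·3 + 61·48 + 94·53 + 8·23 = 14
h_67 = 55·14 + 61·3 + 94·48 + 8·53 = 69
h_68 = 55·69 + 61·14 + 94·3 + 8·48 = 77
h_69 = 55·77 + 61·69 + 94·14 + 8·3 = 84
h_70 = 55·84 + 61·77 + 94·69 + 8·14 = 7
h_71 = 55·7 + 61·84 + 94·77 + 8·69 = 10
h_72 = 55·10 + 61·7 + 94·84 + 8·77 = 80
h_73 = 55·80 + 61·10 + 94·7 + 8·84 = 35
h_74 = 55·35 + 61·80 + 94·10 + 8·7 = 41
h_75 = 55·41 + 61·35 + 94·80 + 8·10 = 59
h_76 = 55·59 + 61·41 + 94·35 + 8·80 = 73
h_77 = 55·73 + 61·59 + 94·41 + 8·35 = 11
h_78 = 55·11 + 61·73 + 94·59 + 8·41 = 68
h_79 = 55·68 + 61·11 + 94·73 + 8·59 = 8
h_80 = 55·8 + 61·68 + 94·11 + 8·73 = 95
h_81 = 55·95 + 61·8 + 94·68 + 8·11 = 68
h_82 = 55·68 + 61·95 + 94·8 + 8·68 = 64
h_83 = 55·64 + 61·68 + 94·95 + 8·8 = 75
h_84 = 55·75 + 61·64 + 94·68 + 8·95 = 49
h_85 = 55·49 + 61·75 + 94·64 + 8·68 = 56
h_86 = 55·56 + 61·49 + 94·75 + 8·64 = 51
h_87 = 55·51 + 61·56 + 94·49 + 8·75 = 78
h_88 = 55·78 + 61·51 + 94·56 + 8·49 = 59
h_89 = 55·59 + 61·78 + 94·51 + 8·56 = 53
h_90 = 55·53 + 61·59 + 94·78 + 8·51 = 92
h_91 = 55·92 + 61·53 + 94·59 + 8·78 = 10

10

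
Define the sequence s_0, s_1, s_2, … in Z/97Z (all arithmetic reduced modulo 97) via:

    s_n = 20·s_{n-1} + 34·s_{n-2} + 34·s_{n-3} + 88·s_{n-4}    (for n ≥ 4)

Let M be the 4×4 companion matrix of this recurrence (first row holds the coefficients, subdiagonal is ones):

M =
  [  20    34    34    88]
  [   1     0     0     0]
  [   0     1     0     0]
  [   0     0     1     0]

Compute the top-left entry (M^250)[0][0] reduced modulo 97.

63

(M^250)[0][0] is the top entry after applying M 250 times to the unit state (1, 0, 0, 0). Equivalently it is h_{253} for the auxiliary sequence (h_n) obeying the same recurrence with h_3 = 1 and h_i = 0 for 0 ≤ i < 3:
h_4 = 20·1 + 34·0 + 34·0 + 88·0 = 20
h_5 = 20·20 + 34·1 + 34·0 + 88·0 = 46
h_6 = 20·46 + 34·20 + 34·1 + 88·0 = 82
h_7 = 20·82 + 34·46 + 34·20 + 88·1 = 92
h_8 = 20·92 + 34·82 + 34·46 + 88·20 = 95
h_9 = 20·95 + 34·92 + 34·82 + 88·46 = 30
Continuing the recurrence:
  h_10 = 12;  h_11 = 73;  h_12 = 93;  h_13 = 18;  h_14 = 76;  h_15 = 78
  h_16 = 39;  h_17 = 34;  h_18 = 94;  h_19 = 71;  h_20 = 86;  h_21 = 40
  h_22 = 54;  h_23 = 69;  h_24 = 19;  h_25 = 31;  h_26 = 22;  h_27 = 64
  h_28 = 1;  h_29 = 46;  h_30 = 22;  h_31 = 7;  h_32 = 18;  h_33 = 59
  h_34 = 86;  h_35 = 7;  h_36 = 58;  h_37 = 8;  h_38 = 44;  h_39 = 54
  h_40 = 95;  h_41 = 19;  h_42 = 6;  h_43 = 18;  h_44 = 64;  h_45 = 82
  h_46 = 9;  h_47 = 35;  h_48 = 17;  h_49 = 31;  h_50 = 76;  h_51 = 24
  h_52 = 85;  h_53 = 68;  h_54 = 17;  h_55 = 88;  h_56 = 5;  h_57 = 51
  h_58 = 52;  h_59 = 18;  h_60 = 34;  h_61 = 79;  h_62 = 67;  h_63 = 73
  h_64 = 7;  h_65 = 18;  h_66 = 52;  h_67 = 69;  h_68 = 11;  h_69 = 1
  h_70 = 41;  h_71 = 25;  h_72 = 83;  h_73 = 15;  h_74 = 14;  h_75 = 89
  h_76 = 79;  h_77 = 0;  h_78 = 57;  h_79 = 18;  h_80 = 35;  h_81 = 49
  h_82 = 38;  h_83 = 59;  h_84 = 40;  h_85 = 68;  h_86 = 19;  h_87 = 29
  h_88 = 74;  h_89 = 75;  h_90 = 78;  h_91 = 60;  h_92 = 13;  h_93 = 9
  h_94 = 20;  h_95 = 26;  h_96 = 31;  h_97 = 66;  h_98 = 71;  h_99 = 22
  h_100 = 66;  h_101 = 8;  h_102 = 88;  h_103 = 4;  h_104 = 34;  h_105 = 50
  h_106 = 45;  h_107 = 34;  h_108 = 15;  h_109 = 14;  h_110 = 86;  h_111 = 72
  h_112 = 49;  h_113 = 18;  h_114 = 14;  h_115 = 67;  h_116 = 47;  h_117 = 40
  h_118 = 88;  h_119 = 41;  h_120 = 93;  h_121 = 66;  h_122 = 40;  h_123 = 17
  h_124 = 3;  h_125 = 46;  h_126 = 76;  h_127 = 26;  h_128 = 82;  h_129 = 38
  h_130 = 62;  h_131 = 42;  h_132 = 10;  h_133 = 96;  h_134 = 26;  h_135 = 60
  h_136 = 20;  h_137 = 35;  h_138 = 82;  h_139 = 60;  h_140 = 51;  h_141 = 4
  h_142 = 12;  h_143 = 18;  h_144 = 57;  h_145 = 87;  h_146 = 11;  h_147 = 7
  h_148 = 49;  h_149 = 33;  h_150 = 40;  h_151 = 33;  h_152 = 82;  h_153 = 42
  h_154 = 25;  h_155 = 54;  h_156 = 1;  h_157 = 0;  h_158 = 93;  h_159 = 50
  h_160 = 79;  h_161 = 40;  h_162 = 81;  h_163 = 75;  h_164 = 53;  h_165 = 87
  h_166 = 28;  h_167 = 86;  h_168 = 12;  h_169 = 35;  h_170 = 94;  h_171 = 85
  h_172 = 61;  h_173 = 7;  h_174 = 87;  h_175 = 86;  h_176 = 2;  h_177 = 39
  h_178 = 79;  h_179 = 66;  h_180 = 76;  h_181 = 85;  h_182 = 94;  h_183 = 67
  h_184 = 49;  h_185 = 63;  h_186 = 90;  h_187 = 58;  h_188 = 4;  h_189 = 83
  h_190 = 48;  h_191 = 1;  h_192 = 73;  h_193 = 51;  h_194 = 0;  h_195 = 36
  h_196 = 51;  h_197 = 39;  h_198 = 52;  h_199 = 90;  h_200 = 70;  h_201 = 57
  h_202 = 1;  h_203 = 36;  h_204 = 25;  h_205 = 81;  h_206 = 96;  h_207 = 59
  h_208 = 86;  h_209 = 53;  h_210 = 82;  h_211 = 15;  h_212 = 42;  h_213 = 72
  h_214 = 21;  h_215 = 87;  h_216 = 62;  h_217 = 93;  h_218 = 44;  h_219 = 32
  h_220 = 84;  h_221 = 32;  h_222 = 17;  h_223 = 19;  h_224 = 29;  h_225 = 61
  h_226 = 80;  h_227 = 27;  h_228 = 29;  h_229 = 80;  h_230 = 68;  h_231 = 70
  h_232 = 60;  h_233 = 31;  h_234 = 63;  h_235 = 38;  h_236 = 21;  h_237 = 83
  h_238 = 92;  h_239 = 87;  h_240 = 32;  h_241 = 62;  h_242 = 93;  h_243 = 5
  h_244 = 38;  h_245 = 42;  h_246 = 10;  h_247 = 62;  h_248 = 47;  h_249 = 3
  h_250 = 87;  h_251 = 69
h_252 = 20·69 + 34·87 + 34·3 + 88·47 = 40
h_253 = 20·40 + 34·69 + 34·87 + 88·3 = 63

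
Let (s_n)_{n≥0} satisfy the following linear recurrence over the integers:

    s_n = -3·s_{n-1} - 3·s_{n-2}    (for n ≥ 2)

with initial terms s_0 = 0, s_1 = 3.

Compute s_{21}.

-354294

s_2 = -3·3 + -3·0 = -9
s_3 = -3·-9 + -3·3 = 18
s_4 = -3·18 + -3·-9 = -27
s_5 = -3·-27 + -3·18 = 27
s_6 = -3·27 + -3·-27 = 0
s_7 = -3·0 + -3·27 = -81
s_8 = -3·-81 + -3·0 = 243
s_9 = -3·243 + -3·-81 = -486
s_10 = -3·-486 + -3·243 = 729
s_11 = -3·729 + -3·-486 = -729
s_12 = -3·-729 + -3·729 = 0
s_13 = -3·0 + -3·-729 = 2187
s_14 = -3·2187 + -3·0 = -6561
s_15 = -3·-6561 + -3·2187 = 13122
s_16 = -3·13122 + -3·-6561 = -19683
s_17 = -3·-19683 + -3·13122 = 19683
s_18 = -3·19683 + -3·-19683 = 0
s_19 = -3·0 + -3·19683 = -59049
s_20 = -3·-59049 + -3·0 = 177147
s_21 = -3·177147 + -3·-59049 = -354294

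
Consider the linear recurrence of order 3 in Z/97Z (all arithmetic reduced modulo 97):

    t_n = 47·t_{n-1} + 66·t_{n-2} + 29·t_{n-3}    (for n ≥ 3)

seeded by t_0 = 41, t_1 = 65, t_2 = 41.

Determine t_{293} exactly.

18

t_3 = 47·41 + 66·65 + 29·41 = 34
t_4 = 47·34 + 66·41 + 29·65 = 78
t_5 = 47·78 + 66·34 + 29·41 = 18
t_6 = 47·18 + 66·78 + 29·34 = 93
t_7 = 47·93 + 66·18 + 29·78 = 61
t_8 = 47·61 + 66·93 + 29·18 = 21
t_9 = 47·21 + 66·61 + 29·93 = 47
t_10 = 47·47 + 66·21 + 29·61 = 29
t_11 = 47·29 + 66·47 + 29·21 = 30
t_12 = 47·30 + 66·29 + 29·47 = 31
t_13 = 47·31 + 66·30 + 29·29 = 10
t_14 = 47·10 + 66·31 + 29·30 = 88
t_15 = 47·88 + 66·10 + 29·31 = 69
t_16 = 47·69 + 66·88 + 29·10 = 29
t_17 = 47·29 + 66·69 + 29·88 = 30
t_18 = 47·30 + 66·29 + 29·69 = 87
t_19 = 47·87 + 66·30 + 29·29 = 23
t_20 = 47·23 + 66·87 + 29·30 = 30
t_21 = 47·30 + 66·23 + 29·87 = 19
t_22 = 47·19 + 66·30 + 29·23 = 48
t_23 = 47·48 + 66·19 + 29·30 = 15
t_24 = 47·15 + 66·48 + 29·19 = 59
t_25 = 47·59 + 66·15 + 29·48 = 14
t_26 = 47·14 + 66·59 + 29·15 = 40
t_27 = 47·40 + 66·14 + 29·59 = 53
t_28 = 47·53 + 66·40 + 29·14 = 8
t_29 = 47·8 + 66·53 + 29·40 = 87
t_30 = 47·87 + 66·8 + 29·53 = 43
t_31 = 47·43 + 66·87 + 29·8 = 41
t_32 = 47·41 + 66·43 + 29·87 = 13
t_33 = 47·13 + 66·41 + 29·43 = 5
t_34 = 47·5 + 66·13 + 29·41 = 51
t_35 = 47·51 + 66·5 + 29·13 = 0
t_36 = 47·0 + 66·51 + 29·5 = 19
t_37 = 47·19 + 66·0 + 29·51 = 44
t_38 = 47·44 + 66·19 + 29·0 = 24
t_39 = 47·24 + 66·44 + 29·19 = 24
t_40 = 47·24 + 66·24 + 29·44 = 11
t_41 = 47·11 + 66·24 + 29·24 = 81
t_42 = 47·81 + 66·11 + 29·24 = 88
t_43 = 47·88 + 66·81 + 29·11 = 4
t_44 = 47·4 + 66·88 + 29·81 = 3
t_45 = 47·3 + 66·4 + 29·88 = 47
t_46 = 47·47 + 66·3 + 29·4 = 1
t_47 = 47·1 + 66·47 + 29·3 = 35
t_48 = 47·35 + 66·1 + 29·47 = 67
t_49 = 47·67 + 66·35 + 29·1 = 56
t_50 = 47·56 + 66·67 + 29·35 = 18
t_51 = 47·18 + 66·56 + 29·67 = 83
t_52 = 47·83 + 66·18 + 29·56 = 20
t_53 = 47·20 + 66·83 + 29·18 = 53
t_54 = 47·53 + 66·20 + 29·83 = 10
t_55 = 47·10 + 66·53 + 29·20 = 86
t_56 = 47·86 + 66·10 + 29·53 = 31
t_57 = 47·31 + 66·86 + 29·10 = 51
t_58 = 47·51 + 66·31 + 29·86 = 50
t_59 = 47·50 + 66·51 + 29·31 = 19
t_60 = 47·19 + 66·50 + 29·51 = 46
t_61 = 47·46 + 66·19 + 29·50 = 16
t_62 = 47·16 + 66·46 + 29·19 = 71
t_63 = 47·71 + 66·16 + 29·46 = 4
t_64 = 47·4 + 66·71 + 29·16 = 3
t_65 = 47·3 + 66·4 + 29·71 = 39
t_66 = 47·39 + 66·3 + 29·4 = 13
t_67 = 47·13 + 66·39 + 29·3 = 71
t_68 = 47·71 + 66·13 + 29·39 = 88
t_69 = 47·88 + 66·71 + 29·13 = 81
t_70 = 47·81 + 66·88 + 29·71 = 34
t_71 = 47·34 + 66·81 + 29·88 = 87
t_72 = 47·87 + 66·34 + 29·81 = 49
t_73 = 47·49 + 66·87 + 29·34 = 10
t_74 = 47·10 + 66·49 + 29·87 = 19
t_75 = 47·19 + 66·10 + 29·49 = 64
t_76 = 47·64 + 66·19 + 29·10 = 90
t_77 = 47·90 + 66·64 + 29·19 = 81
t_78 = 47·81 + 66·90 + 29·64 = 60
t_79 = 47·60 + 66·81 + 29·90 = 9
t_80 = 47·9 + 66·60 + 29·81 = 39
t_81 = 47·39 + 66·9 + 29·60 = 93
t_82 = 47·93 + 66·39 + 29·9 = 28
t_83 = 47·28 + 66·93 + 29·39 = 49
t_84 = 47·49 + 66·28 + 29·93 = 58
t_85 = 47·58 + 66·49 + 29·28 = 79
t_86 = 47·79 + 66·58 + 29·49 = 38
t_87 = 47·38 + 66·79 + 29·58 = 49
t_88 = 47·49 + 66·38 + 29·79 = 21
t_89 = 47·21 + 66·49 + 29·38 = 85
t_90 = 47·85 + 66·21 + 29·49 = 12
t_91 = 47·12 + 66·85 + 29·21 = 90
t_92 = 47·90 + 66·12 + 29·85 = 18
t_93 = 47·18 + 66·90 + 29·12 = 53
t_94 = 47·53 + 66·18 + 29·90 = 81
t_95 = 47·81 + 66·53 + 29·18 = 67
t_96 = 47·67 + 66·81 + 29·53 = 41
t_97 = 47·41 + 66·67 + 29·81 = 65
t_98 = 47·65 + 66·41 + 29·67 = 41
(t_96, t_97, t_98) = (41, 65, 41) = (t_0, t_1, t_2), so the sequence has period 96.
293 ≡ 5 (mod 96), hence t_293 = t_5 = 18.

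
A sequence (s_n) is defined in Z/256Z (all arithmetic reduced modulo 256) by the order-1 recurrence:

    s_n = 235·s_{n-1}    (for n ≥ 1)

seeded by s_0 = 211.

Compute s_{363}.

s_1 = 235·211 = 177
s_2 = 235·177 = 123
s_3 = 235·123 = 233
s_4 = 235·233 = 227
s_5 = 235·227 = 97
s_6 = 235·97 = 11
s_7 = 235·11 = 25
s_8 = 235·25 = 243
s_9 = 235·243 = 17
s_10 = 235·17 = 155
s_11 = 235·155 = 73
s_12 = 235·73 = 3
s_13 = 235·3 = 193
s_14 = 235·193 = 43
s_15 = 235·43 = 121
s_16 = 235·121 = 19
s_17 = 235·19 = 113
s_18 = 235·113 = 187
s_19 = 235·187 = 169
s_20 = 235·169 = 35
s_21 = 235·35 = 33
s_22 = 235·33 = 75
s_23 = 235·75 = 217
s_24 = 235·217 = 51
s_25 = 235·51 = 209
s_26 = 235·209 = 219
s_27 = 235·219 = 9
s_28 = 235·9 = 67
s_29 = 235·67 = 129
s_30 = 235·129 = 107
s_31 = 235·107 = 57
s_32 = 235·57 = 83
s_33 = 235·83 = 49
s_34 = 235·49 = 251
s_35 = 235·251 = 105
s_36 = 235·105 = 99
s_37 = 235·99 = 225
s_38 = 235·225 = 139
s_39 = 235·139 = 153
s_40 = 235·153 = 115
s_41 = 235·115 = 145
s_42 = 235·145 = 27
s_43 = 235·27 = 201
s_44 = 235·201 = 131
s_45 = 235·131 = 65
s_46 = 235·65 = 171
s_47 = 235·171 = 249
s_48 = 235·249 = 147
s_49 = 235·147 = 241
s_50 = 235·241 = 59
s_51 = 235·59 = 41
s_52 = 235·41 = 163
s_53 = 235·163 = 161
s_54 = 235·161 = 203
s_55 = 235·203 = 89
s_56 = 235·89 = 179
s_57 = 235·179 = 81
s_58 = 235·81 = 91
s_59 = 235·91 = 137
s_60 = 235·137 = 195
s_61 = 235·195 = 1
s_62 = 235·1 = 235
s_63 = 235·235 = 185
s_64 = 235·185 = 211
(s_64) = (211) = (s_0), so the sequence has period 64.
363 ≡ 43 (mod 64), hence s_363 = s_43 = 201.

201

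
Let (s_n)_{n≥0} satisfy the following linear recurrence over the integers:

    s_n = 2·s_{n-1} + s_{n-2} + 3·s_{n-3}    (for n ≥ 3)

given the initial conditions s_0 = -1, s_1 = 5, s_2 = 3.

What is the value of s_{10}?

s_3 = 2·3 + 1·5 + 3·-1 = 8
s_4 = 2·8 + 1·3 + 3·5 = 34
s_5 = 2·34 + 1·8 + 3·3 = 85
s_6 = 2·85 + 1·34 + 3·8 = 228
s_7 = 2·228 + 1·85 + 3·34 = 643
s_8 = 2·643 + 1·228 + 3·85 = 1769
s_9 = 2·1769 + 1·643 + 3·228 = 4865
s_10 = 2·4865 + 1·1769 + 3·643 = 13428

13428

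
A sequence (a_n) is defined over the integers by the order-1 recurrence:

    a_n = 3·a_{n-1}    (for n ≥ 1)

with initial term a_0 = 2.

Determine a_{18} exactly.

a_1 = 3·2 = 6
a_2 = 3·6 = 18
a_3 = 3·18 = 54
a_4 = 3·54 = 162
a_5 = 3·162 = 486
a_6 = 3·486 = 1458
a_7 = 3·1458 = 4374
a_8 = 3·4374 = 13122
a_9 = 3·13122 = 39366
a_10 = 3·39366 = 118098
a_11 = 3·118098 = 354294
a_12 = 3·354294 = 1062882
a_13 = 3·1062882 = 3188646
a_14 = 3·3188646 = 9565938
a_15 = 3·9565938 = 28697814
a_16 = 3·28697814 = 86093442
a_17 = 3·86093442 = 258280326
a_18 = 3·258280326 = 774840978

774840978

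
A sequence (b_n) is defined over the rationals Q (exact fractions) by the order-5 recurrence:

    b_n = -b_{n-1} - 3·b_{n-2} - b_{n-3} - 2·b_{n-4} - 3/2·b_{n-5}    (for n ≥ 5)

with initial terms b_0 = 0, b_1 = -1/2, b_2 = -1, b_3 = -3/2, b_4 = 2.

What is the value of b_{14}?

551/4

b_5 = -1·2 + -3·-3/2 + -1·-1 + -2·-1/2 + -3/2·0 = 9/2
b_6 = -1·9/2 + -3·2 + -1·-3/2 + -2·-1 + -3/2·-1/2 = -25/4
b_7 = -1·-25/4 + -3·9/2 + -1·2 + -2·-3/2 + -3/2·-1 = -19/4
b_8 = -1·-19/4 + -3·-25/4 + -1·9/2 + -2·2 + -3/2·-3/2 = 69/4
b_9 = -1·69/4 + -3·-19/4 + -1·-25/4 + -2·9/2 + -3/2·2 = -35/4
b_10 = -1·-35/4 + -3·69/4 + -1·-19/4 + -2·-25/4 + -3/2·9/2 = -65/2
b_11 = -1·-65/2 + -3·-35/4 + -1·69/4 + -2·-19/4 + -3/2·-25/4 = 483/8
b_12 = -1·483/8 + -3·-65/2 + -1·-35/4 + -2·69/4 + -3/2·-19/4 = 37/2
b_13 = -1·37/2 + -3·483/8 + -1·-65/2 + -2·-35/4 + -3/2·69/4 = -351/2
b_14 = -1·-351/2 + -3·37/2 + -1·483/8 + -2·-65/2 + -3/2·-35/4 = 551/4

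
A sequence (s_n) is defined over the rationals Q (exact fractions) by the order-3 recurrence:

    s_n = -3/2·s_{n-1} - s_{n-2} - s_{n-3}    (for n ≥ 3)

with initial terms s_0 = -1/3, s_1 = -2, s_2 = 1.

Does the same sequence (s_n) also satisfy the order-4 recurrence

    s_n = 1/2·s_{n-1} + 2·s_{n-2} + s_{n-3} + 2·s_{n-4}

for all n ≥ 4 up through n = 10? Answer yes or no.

Terms s_0..s_10: -1/3, -2, 1, 5/6, -1/4, -35/24, 77/48, -67/96, 173/192, -289/128, 815/256
n=4: candidate gives -1/4, actual s_4 = -1/4 ✓
n=5: candidate gives -35/24, actual s_5 = -35/24 ✓
n=6: candidate gives 77/48, actual s_6 = 77/48 ✓
n=7: candidate gives -67/96, actual s_7 = -67/96 ✓
n=8: candidate gives 173/192, actual s_8 = 173/192 ✓
n=9: candidate gives -289/128, actual s_9 = -289/128 ✓
n=10: candidate gives 815/256, actual s_10 = 815/256 ✓

yes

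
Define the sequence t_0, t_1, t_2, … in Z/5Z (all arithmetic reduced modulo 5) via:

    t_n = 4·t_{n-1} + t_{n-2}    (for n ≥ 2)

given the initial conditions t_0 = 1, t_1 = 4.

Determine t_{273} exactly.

t_2 = 4·4 + 1·1 = 2
t_3 = 4·2 + 1·4 = 2
t_4 = 4·2 + 1·2 = 0
t_5 = 4·0 + 1·2 = 2
t_6 = 4·2 + 1·0 = 3
t_7 = 4·3 + 1·2 = 4
t_8 = 4·4 + 1·3 = 4
t_9 = 4·4 + 1·4 = 0
t_10 = 4·0 + 1·4 = 4
t_11 = 4·4 + 1·0 = 1
t_12 = 4·1 + 1·4 = 3
t_13 = 4·3 + 1·1 = 3
t_14 = 4·3 + 1·3 = 0
t_15 = 4·0 + 1·3 = 3
t_16 = 4·3 + 1·0 = 2
t_17 = 4·2 + 1·3 = 1
t_18 = 4·1 + 1·2 = 1
t_19 = 4·1 + 1·1 = 0
t_20 = 4·0 + 1·1 = 1
t_21 = 4·1 + 1·0 = 4
(t_20, t_21) = (1, 4) = (t_0, t_1), so the sequence has period 20.
273 ≡ 13 (mod 20), hence t_273 = t_13 = 3.

3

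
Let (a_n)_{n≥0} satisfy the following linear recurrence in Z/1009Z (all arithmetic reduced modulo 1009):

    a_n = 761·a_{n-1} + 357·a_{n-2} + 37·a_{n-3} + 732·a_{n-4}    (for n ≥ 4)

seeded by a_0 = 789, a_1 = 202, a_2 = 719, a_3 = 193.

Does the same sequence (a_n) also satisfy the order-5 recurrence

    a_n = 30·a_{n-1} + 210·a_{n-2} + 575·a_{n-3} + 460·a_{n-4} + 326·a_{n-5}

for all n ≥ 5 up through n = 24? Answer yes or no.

Terms a_0..a_24: 789, 202, 719, 193, 767, 684, 957, 941, 841, 553, 424, 962, 978, 730, 487, 356, 88, 788, 821, 514, 893, 151, 306, 861, 27
n=5: candidate gives 728, actual a_5 = 684 ✗

no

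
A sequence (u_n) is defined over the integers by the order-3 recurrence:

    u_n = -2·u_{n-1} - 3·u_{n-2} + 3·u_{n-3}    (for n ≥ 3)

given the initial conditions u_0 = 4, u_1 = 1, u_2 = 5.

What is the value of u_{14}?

14924

u_3 = -2·5 + -3·1 + 3·4 = -1
u_4 = -2·-1 + -3·5 + 3·1 = -10
u_5 = -2·-10 + -3·-1 + 3·5 = 38
u_6 = -2·38 + -3·-10 + 3·-1 = -49
u_7 = -2·-49 + -3·38 + 3·-10 = -46
u_8 = -2·-46 + -3·-49 + 3·38 = 353
u_9 = -2·353 + -3·-46 + 3·-49 = -715
u_10 = -2·-715 + -3·353 + 3·-46 = 233
u_11 = -2·233 + -3·-715 + 3·353 = 2738
u_12 = -2·2738 + -3·233 + 3·-715 = -8320
u_13 = -2·-8320 + -3·2738 + 3·233 = 9125
u_14 = -2·9125 + -3·-8320 + 3·2738 = 14924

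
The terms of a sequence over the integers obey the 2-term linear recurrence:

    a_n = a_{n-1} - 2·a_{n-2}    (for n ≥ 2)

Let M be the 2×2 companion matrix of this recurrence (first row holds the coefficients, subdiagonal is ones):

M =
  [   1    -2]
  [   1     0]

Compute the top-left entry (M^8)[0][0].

(M^8)[0][0] is the top entry after applying M 8 times to the unit state (1, 0). Equivalently it is h_{9} for the auxiliary sequence (h_n) obeying the same recurrence with h_1 = 1 and h_i = 0 for 0 ≤ i < 1:
h_2 = 1·1 + -2·0 = 1
h_3 = 1·1 + -2·1 = -1
h_4 = 1·-1 + -2·1 = -3
h_5 = 1·-3 + -2·-1 = -1
h_6 = 1·-1 + -2·-3 = 5
h_7 = 1·5 + -2·-1 = 7
h_8 = 1·7 + -2·5 = -3
h_9 = 1·-3 + -2·7 = -17

-17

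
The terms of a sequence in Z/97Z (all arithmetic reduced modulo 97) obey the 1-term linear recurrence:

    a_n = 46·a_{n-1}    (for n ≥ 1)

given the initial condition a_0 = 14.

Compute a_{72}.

17

a_1 = 46·14 = 62
a_2 = 46·62 = 39
a_3 = 46·39 = 48
a_4 = 46·48 = 74
a_5 = 46·74 = 9
a_6 = 46·9 = 26
a_7 = 46·26 = 32
a_8 = 46·32 = 17
a_9 = 46·17 = 6
a_10 = 46·6 = 82
a_11 = 46·82 = 86
a_12 = 46·86 = 76
a_13 = 46·76 = 4
a_14 = 46·4 = 87
a_15 = 46·87 = 25
a_16 = 46·25 = 83
a_17 = 46·83 = 35
a_18 = 46·35 = 58
a_19 = 46·58 = 49
a_20 = 46·49 = 23
a_21 = 46·23 = 88
a_22 = 46·88 = 71
a_23 = 46·71 = 65
a_24 = 46·65 = 80
a_25 = 46·80 = 91
a_26 = 46·91 = 15
a_27 = 46·15 = 11
a_28 = 46·11 = 21
a_29 = 46·21 = 93
a_30 = 46·93 = 10
a_31 = 46·10 = 72
a_32 = 46·72 = 14
(a_32) = (14) = (a_0), so the sequence has period 32.
72 ≡ 8 (mod 32), hence a_72 = a_8 = 17.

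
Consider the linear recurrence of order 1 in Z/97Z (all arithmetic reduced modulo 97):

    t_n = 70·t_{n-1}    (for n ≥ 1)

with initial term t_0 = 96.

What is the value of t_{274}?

t_1 = 70·96 = 27
t_2 = 70·27 = 47
t_3 = 70·47 = 89
t_4 = 70·89 = 22
t_5 = 70·22 = 85
t_6 = 70·85 = 33
t_7 = 70·33 = 79
t_8 = 70·79 = 1
t_9 = 70·1 = 70
t_10 = 70·70 = 50
t_11 = 70·50 = 8
t_12 = 70·8 = 75
t_13 = 70·75 = 12
t_14 = 70·12 = 64
t_15 = 70·64 = 18
t_16 = 70·18 = 96
(t_16) = (96) = (t_0), so the sequence has period 16.
274 ≡ 2 (mod 16), hence t_274 = t_2 = 47.

47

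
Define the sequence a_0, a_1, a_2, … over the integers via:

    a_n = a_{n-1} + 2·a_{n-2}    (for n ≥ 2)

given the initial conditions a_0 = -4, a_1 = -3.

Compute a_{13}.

-19113

a_2 = 1·-3 + 2·-4 = -11
a_3 = 1·-11 + 2·-3 = -17
a_4 = 1·-17 + 2·-11 = -39
a_5 = 1·-39 + 2·-17 = -73
a_6 = 1·-73 + 2·-39 = -151
a_7 = 1·-151 + 2·-73 = -297
a_8 = 1·-297 + 2·-151 = -599
a_9 = 1·-599 + 2·-297 = -1193
a_10 = 1·-1193 + 2·-599 = -2391
a_11 = 1·-2391 + 2·-1193 = -4777
a_12 = 1·-4777 + 2·-2391 = -9559
a_13 = 1·-9559 + 2·-4777 = -19113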